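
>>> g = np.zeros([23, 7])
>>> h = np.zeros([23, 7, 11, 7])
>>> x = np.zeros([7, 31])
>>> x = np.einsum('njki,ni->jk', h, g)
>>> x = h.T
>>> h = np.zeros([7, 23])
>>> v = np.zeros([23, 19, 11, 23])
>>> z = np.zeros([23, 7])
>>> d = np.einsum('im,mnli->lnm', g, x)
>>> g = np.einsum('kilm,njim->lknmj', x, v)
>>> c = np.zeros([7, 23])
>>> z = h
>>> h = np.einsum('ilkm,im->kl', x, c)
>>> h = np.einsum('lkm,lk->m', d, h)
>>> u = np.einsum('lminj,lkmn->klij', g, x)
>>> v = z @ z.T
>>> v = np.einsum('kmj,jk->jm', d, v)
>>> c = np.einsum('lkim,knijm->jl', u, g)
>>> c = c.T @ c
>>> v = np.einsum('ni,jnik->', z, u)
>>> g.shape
(7, 7, 23, 23, 19)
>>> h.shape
(7,)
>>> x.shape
(7, 11, 7, 23)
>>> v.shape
()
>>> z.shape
(7, 23)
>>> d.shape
(7, 11, 7)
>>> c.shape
(11, 11)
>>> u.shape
(11, 7, 23, 19)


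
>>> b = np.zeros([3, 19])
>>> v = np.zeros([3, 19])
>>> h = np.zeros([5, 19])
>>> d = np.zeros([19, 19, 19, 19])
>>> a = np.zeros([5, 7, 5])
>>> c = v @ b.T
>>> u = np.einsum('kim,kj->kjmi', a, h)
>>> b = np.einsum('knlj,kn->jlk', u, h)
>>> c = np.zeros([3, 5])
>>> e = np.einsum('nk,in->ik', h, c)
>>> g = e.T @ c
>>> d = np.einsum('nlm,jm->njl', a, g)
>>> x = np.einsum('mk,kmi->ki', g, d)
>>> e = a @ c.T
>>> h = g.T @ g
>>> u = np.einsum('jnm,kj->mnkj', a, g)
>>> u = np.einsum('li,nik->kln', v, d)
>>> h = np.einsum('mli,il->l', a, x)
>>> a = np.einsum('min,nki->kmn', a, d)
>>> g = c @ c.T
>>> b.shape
(7, 5, 5)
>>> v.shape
(3, 19)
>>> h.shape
(7,)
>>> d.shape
(5, 19, 7)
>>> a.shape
(19, 5, 5)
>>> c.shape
(3, 5)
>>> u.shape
(7, 3, 5)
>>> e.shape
(5, 7, 3)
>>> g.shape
(3, 3)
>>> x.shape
(5, 7)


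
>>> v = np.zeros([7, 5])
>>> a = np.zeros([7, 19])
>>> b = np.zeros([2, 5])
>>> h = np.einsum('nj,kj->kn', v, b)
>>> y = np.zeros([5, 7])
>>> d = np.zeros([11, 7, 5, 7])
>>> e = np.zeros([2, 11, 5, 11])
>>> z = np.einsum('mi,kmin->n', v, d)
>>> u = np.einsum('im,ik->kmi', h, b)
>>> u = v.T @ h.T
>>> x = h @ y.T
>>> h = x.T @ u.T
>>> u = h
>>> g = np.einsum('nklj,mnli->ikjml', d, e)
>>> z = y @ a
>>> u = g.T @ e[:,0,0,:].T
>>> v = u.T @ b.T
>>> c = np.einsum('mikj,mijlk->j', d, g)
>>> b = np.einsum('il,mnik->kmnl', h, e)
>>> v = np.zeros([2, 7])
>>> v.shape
(2, 7)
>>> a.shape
(7, 19)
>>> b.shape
(11, 2, 11, 5)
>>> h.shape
(5, 5)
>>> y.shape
(5, 7)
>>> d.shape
(11, 7, 5, 7)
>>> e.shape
(2, 11, 5, 11)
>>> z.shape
(5, 19)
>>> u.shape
(5, 2, 7, 7, 2)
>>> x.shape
(2, 5)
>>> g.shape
(11, 7, 7, 2, 5)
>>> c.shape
(7,)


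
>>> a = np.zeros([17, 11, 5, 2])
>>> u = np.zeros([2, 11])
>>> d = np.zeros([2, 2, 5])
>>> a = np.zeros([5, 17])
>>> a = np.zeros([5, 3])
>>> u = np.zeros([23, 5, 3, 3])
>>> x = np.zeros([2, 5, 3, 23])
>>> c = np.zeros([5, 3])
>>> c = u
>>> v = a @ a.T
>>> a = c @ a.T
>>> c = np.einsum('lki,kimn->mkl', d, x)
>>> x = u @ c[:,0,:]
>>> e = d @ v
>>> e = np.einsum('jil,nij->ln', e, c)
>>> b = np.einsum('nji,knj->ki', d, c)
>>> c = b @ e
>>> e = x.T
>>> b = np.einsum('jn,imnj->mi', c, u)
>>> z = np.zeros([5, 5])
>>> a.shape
(23, 5, 3, 5)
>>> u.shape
(23, 5, 3, 3)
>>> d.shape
(2, 2, 5)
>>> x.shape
(23, 5, 3, 2)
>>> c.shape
(3, 3)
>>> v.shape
(5, 5)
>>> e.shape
(2, 3, 5, 23)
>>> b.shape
(5, 23)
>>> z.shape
(5, 5)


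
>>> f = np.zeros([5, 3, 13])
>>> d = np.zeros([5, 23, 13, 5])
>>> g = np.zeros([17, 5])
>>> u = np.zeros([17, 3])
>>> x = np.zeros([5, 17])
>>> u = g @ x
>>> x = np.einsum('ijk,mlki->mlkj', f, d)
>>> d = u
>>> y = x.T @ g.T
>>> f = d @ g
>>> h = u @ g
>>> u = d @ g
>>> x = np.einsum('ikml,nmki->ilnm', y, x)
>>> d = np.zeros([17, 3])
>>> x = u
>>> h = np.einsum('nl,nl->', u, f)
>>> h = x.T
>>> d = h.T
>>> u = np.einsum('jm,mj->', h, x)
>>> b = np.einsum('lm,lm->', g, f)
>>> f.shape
(17, 5)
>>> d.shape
(17, 5)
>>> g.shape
(17, 5)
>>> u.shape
()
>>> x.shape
(17, 5)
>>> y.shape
(3, 13, 23, 17)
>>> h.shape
(5, 17)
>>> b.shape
()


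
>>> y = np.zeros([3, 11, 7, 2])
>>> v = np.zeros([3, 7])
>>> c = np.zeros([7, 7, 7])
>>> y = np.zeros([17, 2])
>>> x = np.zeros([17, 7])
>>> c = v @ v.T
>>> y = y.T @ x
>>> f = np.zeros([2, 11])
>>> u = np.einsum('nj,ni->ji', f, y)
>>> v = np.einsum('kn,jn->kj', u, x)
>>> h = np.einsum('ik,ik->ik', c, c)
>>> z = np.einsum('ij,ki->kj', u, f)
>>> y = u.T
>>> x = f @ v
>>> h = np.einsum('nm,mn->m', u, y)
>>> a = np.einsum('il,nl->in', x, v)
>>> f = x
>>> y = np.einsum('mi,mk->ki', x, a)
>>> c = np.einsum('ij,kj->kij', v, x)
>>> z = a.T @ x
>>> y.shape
(11, 17)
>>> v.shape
(11, 17)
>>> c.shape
(2, 11, 17)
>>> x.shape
(2, 17)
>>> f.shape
(2, 17)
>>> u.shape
(11, 7)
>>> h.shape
(7,)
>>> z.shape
(11, 17)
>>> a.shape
(2, 11)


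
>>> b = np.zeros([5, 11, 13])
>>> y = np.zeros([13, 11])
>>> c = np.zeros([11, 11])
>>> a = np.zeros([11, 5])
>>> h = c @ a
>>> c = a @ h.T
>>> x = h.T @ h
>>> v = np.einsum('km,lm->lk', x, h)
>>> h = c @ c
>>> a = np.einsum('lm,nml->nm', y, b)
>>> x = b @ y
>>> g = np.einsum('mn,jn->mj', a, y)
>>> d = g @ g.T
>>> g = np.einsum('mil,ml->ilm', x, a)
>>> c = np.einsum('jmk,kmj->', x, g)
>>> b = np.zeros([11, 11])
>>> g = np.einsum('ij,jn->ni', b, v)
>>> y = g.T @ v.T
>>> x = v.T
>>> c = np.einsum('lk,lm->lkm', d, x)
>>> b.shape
(11, 11)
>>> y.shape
(11, 11)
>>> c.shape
(5, 5, 11)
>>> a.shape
(5, 11)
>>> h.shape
(11, 11)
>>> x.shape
(5, 11)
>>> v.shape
(11, 5)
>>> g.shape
(5, 11)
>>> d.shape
(5, 5)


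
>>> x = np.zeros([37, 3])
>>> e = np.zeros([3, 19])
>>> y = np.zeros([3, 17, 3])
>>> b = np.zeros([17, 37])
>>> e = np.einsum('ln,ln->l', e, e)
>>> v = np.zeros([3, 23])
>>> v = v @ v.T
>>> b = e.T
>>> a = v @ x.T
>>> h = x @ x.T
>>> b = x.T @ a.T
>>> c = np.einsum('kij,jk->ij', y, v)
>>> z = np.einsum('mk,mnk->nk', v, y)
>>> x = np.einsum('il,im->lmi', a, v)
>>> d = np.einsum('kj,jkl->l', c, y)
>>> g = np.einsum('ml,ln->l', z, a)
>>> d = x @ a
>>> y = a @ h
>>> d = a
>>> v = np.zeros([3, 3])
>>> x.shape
(37, 3, 3)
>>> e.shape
(3,)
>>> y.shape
(3, 37)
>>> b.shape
(3, 3)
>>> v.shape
(3, 3)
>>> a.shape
(3, 37)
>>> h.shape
(37, 37)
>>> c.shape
(17, 3)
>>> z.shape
(17, 3)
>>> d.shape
(3, 37)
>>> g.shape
(3,)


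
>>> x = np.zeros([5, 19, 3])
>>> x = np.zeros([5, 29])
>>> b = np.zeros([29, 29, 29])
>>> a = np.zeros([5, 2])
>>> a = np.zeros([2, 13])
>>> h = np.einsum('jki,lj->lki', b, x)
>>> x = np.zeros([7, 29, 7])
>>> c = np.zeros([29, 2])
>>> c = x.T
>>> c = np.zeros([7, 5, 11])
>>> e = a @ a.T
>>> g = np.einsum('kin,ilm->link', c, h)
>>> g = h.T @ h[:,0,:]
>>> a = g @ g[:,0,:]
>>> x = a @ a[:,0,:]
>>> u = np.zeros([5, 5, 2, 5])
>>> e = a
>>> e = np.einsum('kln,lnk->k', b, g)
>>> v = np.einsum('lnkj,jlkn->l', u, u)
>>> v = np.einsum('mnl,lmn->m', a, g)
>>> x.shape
(29, 29, 29)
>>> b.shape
(29, 29, 29)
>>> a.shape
(29, 29, 29)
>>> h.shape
(5, 29, 29)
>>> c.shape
(7, 5, 11)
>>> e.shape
(29,)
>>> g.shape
(29, 29, 29)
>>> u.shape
(5, 5, 2, 5)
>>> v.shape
(29,)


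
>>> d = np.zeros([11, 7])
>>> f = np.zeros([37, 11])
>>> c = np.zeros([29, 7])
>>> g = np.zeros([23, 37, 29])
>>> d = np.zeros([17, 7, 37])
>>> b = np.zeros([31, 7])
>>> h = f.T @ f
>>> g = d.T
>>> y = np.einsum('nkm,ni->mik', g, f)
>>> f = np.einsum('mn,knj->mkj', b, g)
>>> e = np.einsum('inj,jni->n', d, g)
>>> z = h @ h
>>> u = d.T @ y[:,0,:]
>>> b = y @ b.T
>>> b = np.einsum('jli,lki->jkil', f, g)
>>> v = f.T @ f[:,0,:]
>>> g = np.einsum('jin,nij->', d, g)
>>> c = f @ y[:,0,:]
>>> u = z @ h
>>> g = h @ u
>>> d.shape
(17, 7, 37)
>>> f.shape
(31, 37, 17)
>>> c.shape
(31, 37, 7)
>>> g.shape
(11, 11)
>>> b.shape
(31, 7, 17, 37)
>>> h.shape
(11, 11)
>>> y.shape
(17, 11, 7)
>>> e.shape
(7,)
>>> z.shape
(11, 11)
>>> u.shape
(11, 11)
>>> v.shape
(17, 37, 17)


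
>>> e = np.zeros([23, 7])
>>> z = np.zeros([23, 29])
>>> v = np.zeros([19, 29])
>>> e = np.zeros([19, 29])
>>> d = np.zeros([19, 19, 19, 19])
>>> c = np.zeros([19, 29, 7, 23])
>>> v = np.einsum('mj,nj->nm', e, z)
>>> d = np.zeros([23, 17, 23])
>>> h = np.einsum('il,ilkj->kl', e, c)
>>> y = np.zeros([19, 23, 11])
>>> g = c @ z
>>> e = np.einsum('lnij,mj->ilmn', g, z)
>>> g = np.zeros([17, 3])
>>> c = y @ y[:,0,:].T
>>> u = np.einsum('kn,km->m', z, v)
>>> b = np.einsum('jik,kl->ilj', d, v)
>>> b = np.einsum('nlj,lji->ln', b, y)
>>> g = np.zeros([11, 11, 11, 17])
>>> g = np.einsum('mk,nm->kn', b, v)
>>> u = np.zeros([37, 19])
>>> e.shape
(7, 19, 23, 29)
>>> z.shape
(23, 29)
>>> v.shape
(23, 19)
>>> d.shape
(23, 17, 23)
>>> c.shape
(19, 23, 19)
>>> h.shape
(7, 29)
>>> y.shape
(19, 23, 11)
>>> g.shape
(17, 23)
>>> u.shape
(37, 19)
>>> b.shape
(19, 17)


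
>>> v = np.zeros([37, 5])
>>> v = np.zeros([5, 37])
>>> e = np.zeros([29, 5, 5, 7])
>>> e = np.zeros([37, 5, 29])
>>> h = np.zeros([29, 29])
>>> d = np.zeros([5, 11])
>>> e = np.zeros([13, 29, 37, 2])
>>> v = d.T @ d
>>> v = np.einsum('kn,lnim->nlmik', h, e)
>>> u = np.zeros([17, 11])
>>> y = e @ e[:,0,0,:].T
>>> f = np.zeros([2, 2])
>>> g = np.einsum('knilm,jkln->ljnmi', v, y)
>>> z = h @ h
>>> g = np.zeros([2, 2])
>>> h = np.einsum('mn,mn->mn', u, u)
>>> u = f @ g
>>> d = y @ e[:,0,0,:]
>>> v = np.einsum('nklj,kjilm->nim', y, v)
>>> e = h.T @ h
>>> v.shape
(13, 2, 29)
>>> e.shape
(11, 11)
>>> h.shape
(17, 11)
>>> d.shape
(13, 29, 37, 2)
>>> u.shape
(2, 2)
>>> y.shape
(13, 29, 37, 13)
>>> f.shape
(2, 2)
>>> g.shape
(2, 2)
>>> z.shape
(29, 29)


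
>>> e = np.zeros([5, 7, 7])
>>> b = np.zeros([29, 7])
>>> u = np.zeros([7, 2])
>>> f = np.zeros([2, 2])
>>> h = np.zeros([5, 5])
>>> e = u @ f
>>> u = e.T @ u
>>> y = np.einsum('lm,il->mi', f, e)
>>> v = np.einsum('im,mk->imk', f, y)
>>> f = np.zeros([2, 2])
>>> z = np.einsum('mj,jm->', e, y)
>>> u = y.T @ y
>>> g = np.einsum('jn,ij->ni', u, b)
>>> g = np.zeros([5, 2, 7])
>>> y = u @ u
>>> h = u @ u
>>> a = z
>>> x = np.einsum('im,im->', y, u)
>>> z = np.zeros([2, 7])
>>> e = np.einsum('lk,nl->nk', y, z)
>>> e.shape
(2, 7)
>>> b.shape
(29, 7)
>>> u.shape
(7, 7)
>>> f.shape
(2, 2)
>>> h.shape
(7, 7)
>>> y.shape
(7, 7)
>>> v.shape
(2, 2, 7)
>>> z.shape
(2, 7)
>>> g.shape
(5, 2, 7)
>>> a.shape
()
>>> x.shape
()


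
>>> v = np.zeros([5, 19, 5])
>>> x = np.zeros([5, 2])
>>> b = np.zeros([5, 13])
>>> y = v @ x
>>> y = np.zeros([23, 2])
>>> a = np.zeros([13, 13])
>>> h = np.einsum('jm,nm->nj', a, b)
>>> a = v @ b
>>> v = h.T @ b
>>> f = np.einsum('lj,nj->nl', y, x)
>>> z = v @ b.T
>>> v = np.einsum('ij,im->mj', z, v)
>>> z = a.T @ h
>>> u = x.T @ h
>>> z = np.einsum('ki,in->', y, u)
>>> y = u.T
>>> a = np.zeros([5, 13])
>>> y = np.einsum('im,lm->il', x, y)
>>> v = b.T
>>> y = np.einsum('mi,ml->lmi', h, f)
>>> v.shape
(13, 5)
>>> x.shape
(5, 2)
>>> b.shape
(5, 13)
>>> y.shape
(23, 5, 13)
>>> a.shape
(5, 13)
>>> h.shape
(5, 13)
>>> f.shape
(5, 23)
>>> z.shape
()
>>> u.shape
(2, 13)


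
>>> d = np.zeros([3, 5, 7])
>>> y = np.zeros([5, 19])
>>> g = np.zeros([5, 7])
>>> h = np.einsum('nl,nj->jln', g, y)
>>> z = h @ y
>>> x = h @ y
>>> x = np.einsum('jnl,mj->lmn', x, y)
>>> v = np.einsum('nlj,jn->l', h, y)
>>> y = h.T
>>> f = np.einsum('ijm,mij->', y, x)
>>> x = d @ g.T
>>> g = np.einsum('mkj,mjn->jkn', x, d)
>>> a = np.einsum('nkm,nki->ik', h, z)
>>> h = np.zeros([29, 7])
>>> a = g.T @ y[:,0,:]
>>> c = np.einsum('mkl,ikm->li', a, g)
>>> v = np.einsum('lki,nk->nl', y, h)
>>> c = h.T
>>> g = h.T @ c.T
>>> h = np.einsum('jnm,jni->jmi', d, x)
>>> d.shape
(3, 5, 7)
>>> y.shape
(5, 7, 19)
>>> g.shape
(7, 7)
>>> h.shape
(3, 7, 5)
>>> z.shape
(19, 7, 19)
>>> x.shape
(3, 5, 5)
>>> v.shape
(29, 5)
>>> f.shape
()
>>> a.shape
(7, 5, 19)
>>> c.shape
(7, 29)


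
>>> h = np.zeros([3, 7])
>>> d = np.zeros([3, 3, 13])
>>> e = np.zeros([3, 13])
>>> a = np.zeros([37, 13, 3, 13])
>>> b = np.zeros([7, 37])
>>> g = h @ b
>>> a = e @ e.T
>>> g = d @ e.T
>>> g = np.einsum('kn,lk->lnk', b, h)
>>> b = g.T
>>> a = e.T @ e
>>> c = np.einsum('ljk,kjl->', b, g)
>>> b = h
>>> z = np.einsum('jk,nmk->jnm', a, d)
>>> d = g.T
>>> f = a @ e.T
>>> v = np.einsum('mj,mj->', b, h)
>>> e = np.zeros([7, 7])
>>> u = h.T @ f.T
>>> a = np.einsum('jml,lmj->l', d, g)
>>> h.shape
(3, 7)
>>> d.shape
(7, 37, 3)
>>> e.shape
(7, 7)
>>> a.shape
(3,)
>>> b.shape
(3, 7)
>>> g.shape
(3, 37, 7)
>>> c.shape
()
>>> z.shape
(13, 3, 3)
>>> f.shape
(13, 3)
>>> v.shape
()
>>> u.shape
(7, 13)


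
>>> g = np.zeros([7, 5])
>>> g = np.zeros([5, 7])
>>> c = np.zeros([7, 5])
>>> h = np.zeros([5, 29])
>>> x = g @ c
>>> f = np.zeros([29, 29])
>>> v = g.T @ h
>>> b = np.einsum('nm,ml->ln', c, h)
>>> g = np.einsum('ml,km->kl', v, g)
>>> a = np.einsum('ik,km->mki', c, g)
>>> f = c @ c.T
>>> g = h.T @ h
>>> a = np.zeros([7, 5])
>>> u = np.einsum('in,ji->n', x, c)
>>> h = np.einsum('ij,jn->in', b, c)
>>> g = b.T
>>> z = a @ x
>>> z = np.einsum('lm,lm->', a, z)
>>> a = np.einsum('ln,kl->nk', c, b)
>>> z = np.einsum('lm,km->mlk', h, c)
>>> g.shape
(7, 29)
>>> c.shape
(7, 5)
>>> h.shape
(29, 5)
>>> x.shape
(5, 5)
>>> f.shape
(7, 7)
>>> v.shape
(7, 29)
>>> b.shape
(29, 7)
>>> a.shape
(5, 29)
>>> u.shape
(5,)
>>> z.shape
(5, 29, 7)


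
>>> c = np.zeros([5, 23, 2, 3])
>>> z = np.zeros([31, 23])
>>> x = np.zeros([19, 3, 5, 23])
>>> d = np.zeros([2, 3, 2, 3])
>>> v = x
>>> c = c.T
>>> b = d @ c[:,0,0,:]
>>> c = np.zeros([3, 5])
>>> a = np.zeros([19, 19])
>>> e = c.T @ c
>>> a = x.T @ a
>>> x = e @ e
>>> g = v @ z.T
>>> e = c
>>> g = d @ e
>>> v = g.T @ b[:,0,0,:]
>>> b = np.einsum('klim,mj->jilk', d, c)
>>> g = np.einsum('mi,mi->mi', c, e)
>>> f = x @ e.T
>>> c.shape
(3, 5)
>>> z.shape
(31, 23)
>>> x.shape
(5, 5)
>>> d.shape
(2, 3, 2, 3)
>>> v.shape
(5, 2, 3, 5)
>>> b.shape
(5, 2, 3, 2)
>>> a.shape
(23, 5, 3, 19)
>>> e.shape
(3, 5)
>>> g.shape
(3, 5)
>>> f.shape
(5, 3)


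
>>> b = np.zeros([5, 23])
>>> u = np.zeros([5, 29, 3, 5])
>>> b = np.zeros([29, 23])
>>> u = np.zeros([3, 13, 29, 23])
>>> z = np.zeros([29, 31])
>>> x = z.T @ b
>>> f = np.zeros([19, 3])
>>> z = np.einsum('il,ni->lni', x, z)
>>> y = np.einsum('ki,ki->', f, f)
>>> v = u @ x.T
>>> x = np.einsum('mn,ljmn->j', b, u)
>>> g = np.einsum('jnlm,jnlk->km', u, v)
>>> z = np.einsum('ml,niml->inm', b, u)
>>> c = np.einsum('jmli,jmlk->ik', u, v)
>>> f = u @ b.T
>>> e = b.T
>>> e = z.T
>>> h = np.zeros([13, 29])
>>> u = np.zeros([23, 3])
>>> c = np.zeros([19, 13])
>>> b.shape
(29, 23)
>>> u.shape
(23, 3)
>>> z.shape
(13, 3, 29)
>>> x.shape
(13,)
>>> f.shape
(3, 13, 29, 29)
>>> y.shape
()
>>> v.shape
(3, 13, 29, 31)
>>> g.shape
(31, 23)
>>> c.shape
(19, 13)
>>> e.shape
(29, 3, 13)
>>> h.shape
(13, 29)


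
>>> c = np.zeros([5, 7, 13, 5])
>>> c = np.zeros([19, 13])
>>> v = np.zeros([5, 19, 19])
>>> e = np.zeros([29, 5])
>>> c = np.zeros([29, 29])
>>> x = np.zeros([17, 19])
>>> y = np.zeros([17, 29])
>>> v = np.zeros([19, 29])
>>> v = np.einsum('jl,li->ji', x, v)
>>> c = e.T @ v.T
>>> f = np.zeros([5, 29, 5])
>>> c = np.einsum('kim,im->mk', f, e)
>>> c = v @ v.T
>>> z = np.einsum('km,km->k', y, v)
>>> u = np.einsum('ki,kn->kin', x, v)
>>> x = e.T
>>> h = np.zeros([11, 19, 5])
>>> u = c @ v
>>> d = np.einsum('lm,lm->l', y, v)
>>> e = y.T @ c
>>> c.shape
(17, 17)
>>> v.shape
(17, 29)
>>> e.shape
(29, 17)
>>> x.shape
(5, 29)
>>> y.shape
(17, 29)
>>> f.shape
(5, 29, 5)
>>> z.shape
(17,)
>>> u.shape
(17, 29)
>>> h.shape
(11, 19, 5)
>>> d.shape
(17,)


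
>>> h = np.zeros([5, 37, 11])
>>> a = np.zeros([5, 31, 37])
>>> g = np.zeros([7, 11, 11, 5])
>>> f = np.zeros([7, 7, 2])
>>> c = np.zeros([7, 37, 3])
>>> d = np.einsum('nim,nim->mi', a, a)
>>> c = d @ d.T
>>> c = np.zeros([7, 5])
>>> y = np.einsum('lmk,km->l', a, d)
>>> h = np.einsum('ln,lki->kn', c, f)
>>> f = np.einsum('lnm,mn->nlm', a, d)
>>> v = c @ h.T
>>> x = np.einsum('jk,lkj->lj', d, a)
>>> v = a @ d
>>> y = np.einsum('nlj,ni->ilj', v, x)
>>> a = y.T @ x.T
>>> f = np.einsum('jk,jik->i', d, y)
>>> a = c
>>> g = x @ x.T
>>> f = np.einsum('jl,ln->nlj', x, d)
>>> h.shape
(7, 5)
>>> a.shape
(7, 5)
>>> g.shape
(5, 5)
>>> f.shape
(31, 37, 5)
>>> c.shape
(7, 5)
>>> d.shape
(37, 31)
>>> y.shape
(37, 31, 31)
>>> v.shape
(5, 31, 31)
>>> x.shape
(5, 37)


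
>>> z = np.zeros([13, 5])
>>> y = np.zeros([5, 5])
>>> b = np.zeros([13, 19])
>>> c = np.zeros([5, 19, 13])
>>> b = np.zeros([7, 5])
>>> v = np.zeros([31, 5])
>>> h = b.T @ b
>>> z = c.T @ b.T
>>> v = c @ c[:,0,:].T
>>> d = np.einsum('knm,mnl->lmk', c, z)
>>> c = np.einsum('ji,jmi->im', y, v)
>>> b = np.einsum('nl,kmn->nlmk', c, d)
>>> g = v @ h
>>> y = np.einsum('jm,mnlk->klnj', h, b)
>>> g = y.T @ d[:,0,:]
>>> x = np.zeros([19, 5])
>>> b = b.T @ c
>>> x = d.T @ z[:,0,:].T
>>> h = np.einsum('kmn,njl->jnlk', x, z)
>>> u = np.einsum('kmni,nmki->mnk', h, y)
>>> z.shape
(13, 19, 7)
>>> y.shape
(7, 13, 19, 5)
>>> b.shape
(7, 13, 19, 19)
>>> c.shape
(5, 19)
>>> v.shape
(5, 19, 5)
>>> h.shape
(19, 13, 7, 5)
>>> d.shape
(7, 13, 5)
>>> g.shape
(5, 19, 13, 5)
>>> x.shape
(5, 13, 13)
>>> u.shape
(13, 7, 19)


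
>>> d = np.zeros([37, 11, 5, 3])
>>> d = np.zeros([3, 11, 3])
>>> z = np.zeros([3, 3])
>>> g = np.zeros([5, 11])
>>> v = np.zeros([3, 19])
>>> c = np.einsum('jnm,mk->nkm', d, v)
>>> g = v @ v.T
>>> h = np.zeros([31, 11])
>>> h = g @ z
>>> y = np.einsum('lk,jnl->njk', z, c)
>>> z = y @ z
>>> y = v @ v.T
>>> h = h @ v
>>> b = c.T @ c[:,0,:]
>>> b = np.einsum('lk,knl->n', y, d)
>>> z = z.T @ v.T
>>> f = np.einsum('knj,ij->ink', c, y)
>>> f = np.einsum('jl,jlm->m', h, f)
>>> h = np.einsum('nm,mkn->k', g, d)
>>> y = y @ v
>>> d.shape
(3, 11, 3)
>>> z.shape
(3, 11, 3)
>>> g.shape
(3, 3)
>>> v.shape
(3, 19)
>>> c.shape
(11, 19, 3)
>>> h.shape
(11,)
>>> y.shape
(3, 19)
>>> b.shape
(11,)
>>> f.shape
(11,)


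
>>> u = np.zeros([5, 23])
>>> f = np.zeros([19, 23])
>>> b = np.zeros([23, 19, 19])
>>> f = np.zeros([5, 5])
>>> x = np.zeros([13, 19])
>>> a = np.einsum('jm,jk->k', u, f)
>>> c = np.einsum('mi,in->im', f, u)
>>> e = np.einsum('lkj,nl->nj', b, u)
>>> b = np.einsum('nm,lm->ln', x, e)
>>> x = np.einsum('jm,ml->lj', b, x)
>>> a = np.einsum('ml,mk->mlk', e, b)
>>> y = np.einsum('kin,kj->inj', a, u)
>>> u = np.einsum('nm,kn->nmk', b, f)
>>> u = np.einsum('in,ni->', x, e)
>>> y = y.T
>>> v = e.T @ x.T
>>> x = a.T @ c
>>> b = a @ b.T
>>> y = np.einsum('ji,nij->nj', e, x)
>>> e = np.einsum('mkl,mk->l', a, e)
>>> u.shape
()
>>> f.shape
(5, 5)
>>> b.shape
(5, 19, 5)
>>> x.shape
(13, 19, 5)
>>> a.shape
(5, 19, 13)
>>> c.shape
(5, 5)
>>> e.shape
(13,)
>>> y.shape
(13, 5)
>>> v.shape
(19, 19)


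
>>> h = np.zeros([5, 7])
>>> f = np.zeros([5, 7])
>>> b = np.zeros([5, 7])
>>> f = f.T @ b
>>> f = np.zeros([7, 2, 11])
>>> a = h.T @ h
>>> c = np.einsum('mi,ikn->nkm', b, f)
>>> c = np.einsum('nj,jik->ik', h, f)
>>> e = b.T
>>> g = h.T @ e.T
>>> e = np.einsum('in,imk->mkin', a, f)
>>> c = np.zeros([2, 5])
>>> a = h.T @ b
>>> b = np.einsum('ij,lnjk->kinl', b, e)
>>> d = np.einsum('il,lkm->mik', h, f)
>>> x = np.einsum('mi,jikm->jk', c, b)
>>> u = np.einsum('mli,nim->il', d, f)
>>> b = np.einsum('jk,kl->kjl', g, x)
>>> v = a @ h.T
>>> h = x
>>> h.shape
(7, 11)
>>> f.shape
(7, 2, 11)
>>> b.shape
(7, 7, 11)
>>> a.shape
(7, 7)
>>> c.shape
(2, 5)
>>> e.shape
(2, 11, 7, 7)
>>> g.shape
(7, 7)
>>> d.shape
(11, 5, 2)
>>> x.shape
(7, 11)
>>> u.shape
(2, 5)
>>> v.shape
(7, 5)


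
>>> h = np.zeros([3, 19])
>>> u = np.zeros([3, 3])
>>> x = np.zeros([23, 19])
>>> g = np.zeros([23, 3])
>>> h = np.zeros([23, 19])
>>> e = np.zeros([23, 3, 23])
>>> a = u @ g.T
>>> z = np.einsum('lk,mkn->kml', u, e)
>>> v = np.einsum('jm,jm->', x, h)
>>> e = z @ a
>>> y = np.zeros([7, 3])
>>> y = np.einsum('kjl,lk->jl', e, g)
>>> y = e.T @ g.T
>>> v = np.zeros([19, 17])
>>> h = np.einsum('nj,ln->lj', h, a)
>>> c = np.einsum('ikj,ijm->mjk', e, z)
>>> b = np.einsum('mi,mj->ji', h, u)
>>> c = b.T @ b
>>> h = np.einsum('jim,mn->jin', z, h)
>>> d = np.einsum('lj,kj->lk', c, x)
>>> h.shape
(3, 23, 19)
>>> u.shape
(3, 3)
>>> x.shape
(23, 19)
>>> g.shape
(23, 3)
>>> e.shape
(3, 23, 23)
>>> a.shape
(3, 23)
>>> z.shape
(3, 23, 3)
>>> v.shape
(19, 17)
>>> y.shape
(23, 23, 23)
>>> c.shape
(19, 19)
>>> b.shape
(3, 19)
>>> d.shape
(19, 23)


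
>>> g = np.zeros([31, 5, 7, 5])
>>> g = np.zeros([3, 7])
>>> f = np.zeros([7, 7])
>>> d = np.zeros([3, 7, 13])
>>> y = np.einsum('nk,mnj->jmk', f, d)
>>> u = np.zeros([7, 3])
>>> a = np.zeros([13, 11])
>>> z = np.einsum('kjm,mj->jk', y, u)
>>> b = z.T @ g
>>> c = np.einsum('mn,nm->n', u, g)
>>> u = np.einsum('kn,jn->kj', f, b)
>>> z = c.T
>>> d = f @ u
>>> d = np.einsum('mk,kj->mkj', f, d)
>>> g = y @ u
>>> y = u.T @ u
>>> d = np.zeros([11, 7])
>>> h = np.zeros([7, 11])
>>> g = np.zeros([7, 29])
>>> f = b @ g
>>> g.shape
(7, 29)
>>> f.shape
(13, 29)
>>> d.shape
(11, 7)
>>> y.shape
(13, 13)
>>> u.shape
(7, 13)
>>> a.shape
(13, 11)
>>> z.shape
(3,)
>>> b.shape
(13, 7)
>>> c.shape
(3,)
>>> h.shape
(7, 11)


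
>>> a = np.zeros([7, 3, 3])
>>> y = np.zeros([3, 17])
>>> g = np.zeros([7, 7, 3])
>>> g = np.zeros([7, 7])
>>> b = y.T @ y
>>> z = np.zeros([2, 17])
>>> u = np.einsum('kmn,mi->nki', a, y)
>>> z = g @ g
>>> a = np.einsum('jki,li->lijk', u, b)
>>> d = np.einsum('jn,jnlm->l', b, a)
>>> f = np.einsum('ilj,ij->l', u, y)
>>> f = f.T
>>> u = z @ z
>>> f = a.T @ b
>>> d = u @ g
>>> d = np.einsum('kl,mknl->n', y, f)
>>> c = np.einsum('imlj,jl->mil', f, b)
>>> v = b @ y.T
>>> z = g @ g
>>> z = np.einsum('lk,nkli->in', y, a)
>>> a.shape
(17, 17, 3, 7)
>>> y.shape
(3, 17)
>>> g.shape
(7, 7)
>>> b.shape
(17, 17)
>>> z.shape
(7, 17)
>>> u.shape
(7, 7)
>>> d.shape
(17,)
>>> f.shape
(7, 3, 17, 17)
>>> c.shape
(3, 7, 17)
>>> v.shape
(17, 3)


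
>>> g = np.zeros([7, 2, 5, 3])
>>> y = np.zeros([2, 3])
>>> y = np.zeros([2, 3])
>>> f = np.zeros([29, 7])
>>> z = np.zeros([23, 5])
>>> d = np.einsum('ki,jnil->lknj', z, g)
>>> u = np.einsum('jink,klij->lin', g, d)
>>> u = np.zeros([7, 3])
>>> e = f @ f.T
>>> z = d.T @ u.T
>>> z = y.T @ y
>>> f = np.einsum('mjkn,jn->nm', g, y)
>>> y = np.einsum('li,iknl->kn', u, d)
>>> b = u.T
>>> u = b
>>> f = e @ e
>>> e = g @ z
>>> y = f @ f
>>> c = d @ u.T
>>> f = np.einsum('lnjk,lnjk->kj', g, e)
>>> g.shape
(7, 2, 5, 3)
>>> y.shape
(29, 29)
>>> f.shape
(3, 5)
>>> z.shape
(3, 3)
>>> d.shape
(3, 23, 2, 7)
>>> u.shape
(3, 7)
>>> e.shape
(7, 2, 5, 3)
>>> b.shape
(3, 7)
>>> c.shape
(3, 23, 2, 3)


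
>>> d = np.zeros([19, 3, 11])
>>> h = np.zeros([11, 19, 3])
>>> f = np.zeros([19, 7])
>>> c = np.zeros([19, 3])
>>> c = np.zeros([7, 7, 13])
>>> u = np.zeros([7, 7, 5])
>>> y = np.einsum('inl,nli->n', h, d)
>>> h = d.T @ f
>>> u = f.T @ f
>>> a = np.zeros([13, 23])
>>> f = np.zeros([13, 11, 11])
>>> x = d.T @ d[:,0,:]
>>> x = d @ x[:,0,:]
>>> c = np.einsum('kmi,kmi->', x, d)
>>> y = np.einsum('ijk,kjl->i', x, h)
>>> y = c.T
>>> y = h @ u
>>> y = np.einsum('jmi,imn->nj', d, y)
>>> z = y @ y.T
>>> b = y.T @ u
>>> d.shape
(19, 3, 11)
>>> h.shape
(11, 3, 7)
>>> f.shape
(13, 11, 11)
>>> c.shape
()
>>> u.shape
(7, 7)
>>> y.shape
(7, 19)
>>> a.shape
(13, 23)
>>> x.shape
(19, 3, 11)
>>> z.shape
(7, 7)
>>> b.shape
(19, 7)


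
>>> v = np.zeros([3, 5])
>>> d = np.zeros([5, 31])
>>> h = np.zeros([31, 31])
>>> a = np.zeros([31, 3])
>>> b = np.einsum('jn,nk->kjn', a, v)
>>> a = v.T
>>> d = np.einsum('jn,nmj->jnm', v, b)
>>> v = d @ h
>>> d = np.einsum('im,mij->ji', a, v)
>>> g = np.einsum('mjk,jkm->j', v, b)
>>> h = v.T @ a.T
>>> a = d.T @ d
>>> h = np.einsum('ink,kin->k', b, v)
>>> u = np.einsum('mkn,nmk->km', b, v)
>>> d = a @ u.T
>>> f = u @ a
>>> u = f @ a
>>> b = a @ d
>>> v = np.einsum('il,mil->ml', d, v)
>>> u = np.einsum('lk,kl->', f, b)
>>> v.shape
(3, 31)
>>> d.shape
(5, 31)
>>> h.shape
(3,)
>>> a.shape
(5, 5)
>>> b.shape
(5, 31)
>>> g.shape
(5,)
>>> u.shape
()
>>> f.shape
(31, 5)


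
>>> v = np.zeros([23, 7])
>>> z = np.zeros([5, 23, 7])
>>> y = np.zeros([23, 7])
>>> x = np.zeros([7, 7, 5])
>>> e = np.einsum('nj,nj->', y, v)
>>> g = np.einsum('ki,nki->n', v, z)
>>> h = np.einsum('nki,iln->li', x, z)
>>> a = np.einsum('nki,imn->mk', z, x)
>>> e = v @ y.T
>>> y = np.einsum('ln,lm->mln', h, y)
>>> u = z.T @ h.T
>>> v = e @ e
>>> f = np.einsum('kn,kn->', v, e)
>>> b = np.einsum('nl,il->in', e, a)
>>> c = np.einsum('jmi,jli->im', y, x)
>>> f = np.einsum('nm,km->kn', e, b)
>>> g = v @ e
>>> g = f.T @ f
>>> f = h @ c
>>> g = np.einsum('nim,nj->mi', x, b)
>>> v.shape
(23, 23)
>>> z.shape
(5, 23, 7)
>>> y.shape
(7, 23, 5)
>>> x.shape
(7, 7, 5)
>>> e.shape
(23, 23)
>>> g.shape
(5, 7)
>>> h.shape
(23, 5)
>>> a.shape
(7, 23)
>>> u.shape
(7, 23, 23)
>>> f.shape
(23, 23)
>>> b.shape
(7, 23)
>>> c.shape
(5, 23)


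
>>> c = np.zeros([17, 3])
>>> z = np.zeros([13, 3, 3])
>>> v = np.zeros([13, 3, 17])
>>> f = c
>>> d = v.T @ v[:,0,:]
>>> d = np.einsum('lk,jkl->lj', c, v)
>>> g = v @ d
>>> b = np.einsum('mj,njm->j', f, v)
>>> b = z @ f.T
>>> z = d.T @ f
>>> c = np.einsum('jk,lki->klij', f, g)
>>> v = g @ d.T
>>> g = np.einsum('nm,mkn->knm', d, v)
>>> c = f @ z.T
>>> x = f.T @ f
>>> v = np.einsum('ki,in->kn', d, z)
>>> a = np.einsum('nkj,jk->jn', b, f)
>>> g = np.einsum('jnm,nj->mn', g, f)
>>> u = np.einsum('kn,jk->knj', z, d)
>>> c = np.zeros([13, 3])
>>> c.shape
(13, 3)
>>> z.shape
(13, 3)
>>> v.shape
(17, 3)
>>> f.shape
(17, 3)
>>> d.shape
(17, 13)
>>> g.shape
(13, 17)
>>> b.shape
(13, 3, 17)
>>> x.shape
(3, 3)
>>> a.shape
(17, 13)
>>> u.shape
(13, 3, 17)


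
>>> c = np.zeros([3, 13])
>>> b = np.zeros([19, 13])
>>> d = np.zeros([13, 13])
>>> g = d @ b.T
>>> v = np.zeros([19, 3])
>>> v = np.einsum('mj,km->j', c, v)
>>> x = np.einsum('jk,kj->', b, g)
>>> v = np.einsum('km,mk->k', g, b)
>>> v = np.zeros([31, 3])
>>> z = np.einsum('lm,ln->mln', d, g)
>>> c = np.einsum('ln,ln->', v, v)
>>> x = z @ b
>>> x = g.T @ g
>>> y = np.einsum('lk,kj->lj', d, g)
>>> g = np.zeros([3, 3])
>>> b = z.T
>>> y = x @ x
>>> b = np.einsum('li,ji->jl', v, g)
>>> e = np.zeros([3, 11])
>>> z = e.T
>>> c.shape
()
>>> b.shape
(3, 31)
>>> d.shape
(13, 13)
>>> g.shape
(3, 3)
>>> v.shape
(31, 3)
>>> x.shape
(19, 19)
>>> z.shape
(11, 3)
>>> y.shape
(19, 19)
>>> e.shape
(3, 11)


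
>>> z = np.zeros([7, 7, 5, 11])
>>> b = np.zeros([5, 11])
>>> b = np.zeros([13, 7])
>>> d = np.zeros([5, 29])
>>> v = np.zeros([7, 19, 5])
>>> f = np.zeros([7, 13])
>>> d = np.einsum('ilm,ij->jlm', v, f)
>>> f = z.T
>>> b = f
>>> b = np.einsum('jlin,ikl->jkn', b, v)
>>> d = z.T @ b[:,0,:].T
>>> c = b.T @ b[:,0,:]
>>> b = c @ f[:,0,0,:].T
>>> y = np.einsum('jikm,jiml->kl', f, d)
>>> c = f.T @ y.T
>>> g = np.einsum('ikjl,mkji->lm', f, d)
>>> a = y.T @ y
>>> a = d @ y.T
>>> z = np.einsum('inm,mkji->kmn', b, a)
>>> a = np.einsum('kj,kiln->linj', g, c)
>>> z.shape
(5, 11, 19)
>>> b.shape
(7, 19, 11)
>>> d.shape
(11, 5, 7, 11)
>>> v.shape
(7, 19, 5)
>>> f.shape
(11, 5, 7, 7)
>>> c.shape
(7, 7, 5, 7)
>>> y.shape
(7, 11)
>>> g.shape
(7, 11)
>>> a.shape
(5, 7, 7, 11)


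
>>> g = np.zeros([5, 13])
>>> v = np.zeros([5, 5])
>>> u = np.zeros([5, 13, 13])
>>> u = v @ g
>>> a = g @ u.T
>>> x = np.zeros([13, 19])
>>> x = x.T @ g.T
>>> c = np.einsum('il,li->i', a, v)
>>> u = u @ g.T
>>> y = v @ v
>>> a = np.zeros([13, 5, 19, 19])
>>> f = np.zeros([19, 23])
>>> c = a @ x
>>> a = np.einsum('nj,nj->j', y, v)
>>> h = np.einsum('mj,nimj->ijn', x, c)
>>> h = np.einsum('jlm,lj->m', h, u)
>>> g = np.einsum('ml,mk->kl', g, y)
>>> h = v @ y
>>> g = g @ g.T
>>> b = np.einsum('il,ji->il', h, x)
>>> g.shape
(5, 5)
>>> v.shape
(5, 5)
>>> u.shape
(5, 5)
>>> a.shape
(5,)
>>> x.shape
(19, 5)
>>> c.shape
(13, 5, 19, 5)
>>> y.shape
(5, 5)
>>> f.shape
(19, 23)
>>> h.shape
(5, 5)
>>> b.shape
(5, 5)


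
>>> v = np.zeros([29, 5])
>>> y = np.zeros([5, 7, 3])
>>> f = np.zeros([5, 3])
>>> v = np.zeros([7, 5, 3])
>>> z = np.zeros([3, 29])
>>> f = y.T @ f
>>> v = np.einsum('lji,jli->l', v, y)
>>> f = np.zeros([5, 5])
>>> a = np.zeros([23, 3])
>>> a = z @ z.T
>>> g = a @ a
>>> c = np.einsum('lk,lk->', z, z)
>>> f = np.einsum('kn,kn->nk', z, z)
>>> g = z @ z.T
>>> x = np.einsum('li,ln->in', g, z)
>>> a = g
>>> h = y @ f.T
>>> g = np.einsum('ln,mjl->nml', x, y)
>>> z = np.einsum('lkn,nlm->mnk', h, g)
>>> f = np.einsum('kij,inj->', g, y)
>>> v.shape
(7,)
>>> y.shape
(5, 7, 3)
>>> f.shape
()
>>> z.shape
(3, 29, 7)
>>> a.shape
(3, 3)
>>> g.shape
(29, 5, 3)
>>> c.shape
()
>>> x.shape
(3, 29)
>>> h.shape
(5, 7, 29)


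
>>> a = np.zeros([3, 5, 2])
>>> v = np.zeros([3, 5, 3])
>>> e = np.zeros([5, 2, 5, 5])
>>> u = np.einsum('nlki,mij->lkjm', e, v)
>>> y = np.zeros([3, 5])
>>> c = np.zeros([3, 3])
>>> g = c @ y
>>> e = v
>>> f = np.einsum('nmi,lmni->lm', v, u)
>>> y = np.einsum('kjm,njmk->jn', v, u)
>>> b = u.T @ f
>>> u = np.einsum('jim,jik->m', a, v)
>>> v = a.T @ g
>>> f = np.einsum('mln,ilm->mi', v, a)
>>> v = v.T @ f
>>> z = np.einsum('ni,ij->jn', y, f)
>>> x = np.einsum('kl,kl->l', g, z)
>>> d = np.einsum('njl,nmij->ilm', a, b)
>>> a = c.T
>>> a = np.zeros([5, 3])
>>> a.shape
(5, 3)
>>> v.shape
(5, 5, 3)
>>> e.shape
(3, 5, 3)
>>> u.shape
(2,)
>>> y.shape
(5, 2)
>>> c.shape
(3, 3)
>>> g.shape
(3, 5)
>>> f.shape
(2, 3)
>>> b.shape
(3, 3, 5, 5)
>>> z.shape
(3, 5)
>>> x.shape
(5,)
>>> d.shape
(5, 2, 3)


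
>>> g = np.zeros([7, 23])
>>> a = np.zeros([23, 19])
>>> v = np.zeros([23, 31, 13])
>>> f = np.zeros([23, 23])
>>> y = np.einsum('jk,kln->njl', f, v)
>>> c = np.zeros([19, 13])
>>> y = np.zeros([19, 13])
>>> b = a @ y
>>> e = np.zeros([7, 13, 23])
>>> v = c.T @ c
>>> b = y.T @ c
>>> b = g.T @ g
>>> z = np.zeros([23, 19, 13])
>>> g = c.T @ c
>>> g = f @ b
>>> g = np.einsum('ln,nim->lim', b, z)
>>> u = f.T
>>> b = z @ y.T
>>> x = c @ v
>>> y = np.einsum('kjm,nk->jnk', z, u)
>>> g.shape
(23, 19, 13)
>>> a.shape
(23, 19)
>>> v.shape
(13, 13)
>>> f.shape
(23, 23)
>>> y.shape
(19, 23, 23)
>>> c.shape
(19, 13)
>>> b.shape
(23, 19, 19)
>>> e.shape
(7, 13, 23)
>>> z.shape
(23, 19, 13)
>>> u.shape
(23, 23)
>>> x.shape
(19, 13)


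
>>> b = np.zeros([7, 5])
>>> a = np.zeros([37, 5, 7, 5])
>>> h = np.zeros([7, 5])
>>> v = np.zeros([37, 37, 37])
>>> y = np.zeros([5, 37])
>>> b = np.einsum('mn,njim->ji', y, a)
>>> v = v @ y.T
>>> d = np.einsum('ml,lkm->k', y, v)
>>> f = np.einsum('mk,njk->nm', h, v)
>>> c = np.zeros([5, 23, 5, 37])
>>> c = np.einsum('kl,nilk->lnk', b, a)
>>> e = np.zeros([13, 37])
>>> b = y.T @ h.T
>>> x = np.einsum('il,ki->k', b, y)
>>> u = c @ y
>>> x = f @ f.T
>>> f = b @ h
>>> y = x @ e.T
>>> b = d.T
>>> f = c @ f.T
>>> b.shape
(37,)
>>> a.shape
(37, 5, 7, 5)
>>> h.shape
(7, 5)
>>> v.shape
(37, 37, 5)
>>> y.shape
(37, 13)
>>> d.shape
(37,)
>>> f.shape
(7, 37, 37)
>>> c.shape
(7, 37, 5)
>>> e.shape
(13, 37)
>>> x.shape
(37, 37)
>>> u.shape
(7, 37, 37)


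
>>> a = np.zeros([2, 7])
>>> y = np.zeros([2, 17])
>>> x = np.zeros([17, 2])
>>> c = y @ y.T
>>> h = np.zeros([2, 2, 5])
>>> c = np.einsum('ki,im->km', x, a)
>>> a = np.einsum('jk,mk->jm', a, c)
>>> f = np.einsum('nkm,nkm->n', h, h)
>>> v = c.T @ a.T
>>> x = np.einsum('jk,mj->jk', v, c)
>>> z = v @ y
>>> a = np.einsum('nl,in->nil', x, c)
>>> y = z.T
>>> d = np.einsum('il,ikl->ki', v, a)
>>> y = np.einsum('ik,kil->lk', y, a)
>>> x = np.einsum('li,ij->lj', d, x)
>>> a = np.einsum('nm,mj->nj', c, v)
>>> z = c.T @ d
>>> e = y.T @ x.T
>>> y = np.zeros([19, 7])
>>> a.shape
(17, 2)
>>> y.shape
(19, 7)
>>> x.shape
(17, 2)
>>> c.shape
(17, 7)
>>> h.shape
(2, 2, 5)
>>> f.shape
(2,)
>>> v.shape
(7, 2)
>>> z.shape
(7, 7)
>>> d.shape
(17, 7)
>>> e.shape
(7, 17)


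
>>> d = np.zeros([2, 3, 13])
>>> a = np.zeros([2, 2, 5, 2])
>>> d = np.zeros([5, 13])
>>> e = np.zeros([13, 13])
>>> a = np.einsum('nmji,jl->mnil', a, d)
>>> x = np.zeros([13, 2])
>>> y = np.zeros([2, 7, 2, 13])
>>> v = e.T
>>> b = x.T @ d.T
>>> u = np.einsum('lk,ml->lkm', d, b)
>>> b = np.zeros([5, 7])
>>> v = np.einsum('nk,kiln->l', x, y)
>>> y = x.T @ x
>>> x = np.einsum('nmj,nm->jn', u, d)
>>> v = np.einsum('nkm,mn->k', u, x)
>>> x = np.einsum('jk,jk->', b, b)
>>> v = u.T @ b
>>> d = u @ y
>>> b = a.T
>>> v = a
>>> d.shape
(5, 13, 2)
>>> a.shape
(2, 2, 2, 13)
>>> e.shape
(13, 13)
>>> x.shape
()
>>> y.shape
(2, 2)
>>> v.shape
(2, 2, 2, 13)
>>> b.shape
(13, 2, 2, 2)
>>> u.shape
(5, 13, 2)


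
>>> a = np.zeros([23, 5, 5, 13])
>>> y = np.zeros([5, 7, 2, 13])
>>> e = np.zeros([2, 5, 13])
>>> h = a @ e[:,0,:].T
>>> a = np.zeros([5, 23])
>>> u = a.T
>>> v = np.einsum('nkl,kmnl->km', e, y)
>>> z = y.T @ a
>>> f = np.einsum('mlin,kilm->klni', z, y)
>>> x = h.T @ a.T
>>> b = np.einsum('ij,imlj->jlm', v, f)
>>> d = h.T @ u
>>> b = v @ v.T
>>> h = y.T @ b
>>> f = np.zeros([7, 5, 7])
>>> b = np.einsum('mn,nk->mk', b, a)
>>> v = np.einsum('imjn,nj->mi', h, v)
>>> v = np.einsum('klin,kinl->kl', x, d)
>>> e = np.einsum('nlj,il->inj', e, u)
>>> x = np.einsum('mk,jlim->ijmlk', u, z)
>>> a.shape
(5, 23)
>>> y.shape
(5, 7, 2, 13)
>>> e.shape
(23, 2, 13)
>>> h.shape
(13, 2, 7, 5)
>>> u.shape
(23, 5)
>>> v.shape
(2, 5)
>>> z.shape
(13, 2, 7, 23)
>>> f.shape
(7, 5, 7)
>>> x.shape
(7, 13, 23, 2, 5)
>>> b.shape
(5, 23)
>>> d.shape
(2, 5, 5, 5)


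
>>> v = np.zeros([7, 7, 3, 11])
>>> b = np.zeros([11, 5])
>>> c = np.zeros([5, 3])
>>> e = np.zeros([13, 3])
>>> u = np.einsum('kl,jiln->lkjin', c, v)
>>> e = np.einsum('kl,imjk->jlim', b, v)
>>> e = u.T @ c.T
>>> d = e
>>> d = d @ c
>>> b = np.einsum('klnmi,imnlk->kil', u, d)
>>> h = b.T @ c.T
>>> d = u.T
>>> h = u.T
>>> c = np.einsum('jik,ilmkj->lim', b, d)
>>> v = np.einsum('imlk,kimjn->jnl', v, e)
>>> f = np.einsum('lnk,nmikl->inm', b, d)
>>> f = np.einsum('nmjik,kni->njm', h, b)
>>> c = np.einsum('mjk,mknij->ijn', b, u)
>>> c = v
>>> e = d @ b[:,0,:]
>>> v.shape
(5, 5, 3)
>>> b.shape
(3, 11, 5)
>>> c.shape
(5, 5, 3)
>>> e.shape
(11, 7, 7, 5, 5)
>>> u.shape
(3, 5, 7, 7, 11)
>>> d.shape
(11, 7, 7, 5, 3)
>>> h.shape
(11, 7, 7, 5, 3)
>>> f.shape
(11, 7, 7)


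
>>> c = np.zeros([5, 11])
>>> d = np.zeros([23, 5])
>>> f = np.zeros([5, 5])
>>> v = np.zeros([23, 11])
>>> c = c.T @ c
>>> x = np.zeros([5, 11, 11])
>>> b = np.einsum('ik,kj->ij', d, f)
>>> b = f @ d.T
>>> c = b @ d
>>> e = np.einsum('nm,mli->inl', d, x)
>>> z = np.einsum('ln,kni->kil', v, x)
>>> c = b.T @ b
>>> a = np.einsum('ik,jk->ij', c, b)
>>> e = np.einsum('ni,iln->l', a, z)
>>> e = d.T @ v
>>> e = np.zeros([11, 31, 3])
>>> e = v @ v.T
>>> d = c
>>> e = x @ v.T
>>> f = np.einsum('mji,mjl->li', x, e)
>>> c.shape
(23, 23)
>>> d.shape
(23, 23)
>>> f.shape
(23, 11)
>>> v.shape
(23, 11)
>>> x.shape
(5, 11, 11)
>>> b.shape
(5, 23)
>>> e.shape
(5, 11, 23)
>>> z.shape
(5, 11, 23)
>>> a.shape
(23, 5)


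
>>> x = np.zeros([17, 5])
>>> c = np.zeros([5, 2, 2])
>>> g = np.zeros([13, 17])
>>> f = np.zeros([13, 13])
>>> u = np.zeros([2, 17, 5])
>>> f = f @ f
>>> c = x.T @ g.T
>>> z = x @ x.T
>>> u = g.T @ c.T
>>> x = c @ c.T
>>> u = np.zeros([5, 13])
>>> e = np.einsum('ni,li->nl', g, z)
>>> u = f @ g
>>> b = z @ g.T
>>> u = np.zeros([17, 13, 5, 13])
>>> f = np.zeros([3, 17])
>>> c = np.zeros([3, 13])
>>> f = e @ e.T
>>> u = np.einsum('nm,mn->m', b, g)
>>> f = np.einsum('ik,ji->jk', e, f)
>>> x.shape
(5, 5)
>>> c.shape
(3, 13)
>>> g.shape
(13, 17)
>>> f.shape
(13, 17)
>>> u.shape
(13,)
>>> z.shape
(17, 17)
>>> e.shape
(13, 17)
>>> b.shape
(17, 13)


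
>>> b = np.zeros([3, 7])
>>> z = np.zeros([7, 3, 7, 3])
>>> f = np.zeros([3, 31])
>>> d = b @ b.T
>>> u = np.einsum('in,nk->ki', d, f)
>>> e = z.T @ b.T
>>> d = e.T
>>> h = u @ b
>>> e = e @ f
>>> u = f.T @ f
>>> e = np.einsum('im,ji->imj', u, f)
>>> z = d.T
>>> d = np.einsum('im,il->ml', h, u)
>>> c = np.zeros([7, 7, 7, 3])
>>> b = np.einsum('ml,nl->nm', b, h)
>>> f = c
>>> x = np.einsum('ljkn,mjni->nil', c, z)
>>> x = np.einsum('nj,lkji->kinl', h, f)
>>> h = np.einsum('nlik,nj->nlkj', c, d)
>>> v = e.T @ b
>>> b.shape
(31, 3)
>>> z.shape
(3, 7, 3, 3)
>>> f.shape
(7, 7, 7, 3)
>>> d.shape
(7, 31)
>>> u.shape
(31, 31)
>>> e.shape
(31, 31, 3)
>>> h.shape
(7, 7, 3, 31)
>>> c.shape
(7, 7, 7, 3)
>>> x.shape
(7, 3, 31, 7)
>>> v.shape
(3, 31, 3)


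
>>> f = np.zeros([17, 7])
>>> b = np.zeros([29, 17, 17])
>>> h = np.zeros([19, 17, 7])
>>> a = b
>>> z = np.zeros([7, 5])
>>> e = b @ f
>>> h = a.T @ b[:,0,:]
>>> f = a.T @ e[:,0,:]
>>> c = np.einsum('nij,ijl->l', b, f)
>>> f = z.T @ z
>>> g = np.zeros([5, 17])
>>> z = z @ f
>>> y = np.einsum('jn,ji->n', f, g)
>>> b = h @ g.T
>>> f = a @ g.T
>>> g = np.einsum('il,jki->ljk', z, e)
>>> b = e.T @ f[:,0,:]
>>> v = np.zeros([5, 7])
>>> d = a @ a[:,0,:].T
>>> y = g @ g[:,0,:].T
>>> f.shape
(29, 17, 5)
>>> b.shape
(7, 17, 5)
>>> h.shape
(17, 17, 17)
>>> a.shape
(29, 17, 17)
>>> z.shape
(7, 5)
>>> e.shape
(29, 17, 7)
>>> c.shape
(7,)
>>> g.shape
(5, 29, 17)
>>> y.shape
(5, 29, 5)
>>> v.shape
(5, 7)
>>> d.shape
(29, 17, 29)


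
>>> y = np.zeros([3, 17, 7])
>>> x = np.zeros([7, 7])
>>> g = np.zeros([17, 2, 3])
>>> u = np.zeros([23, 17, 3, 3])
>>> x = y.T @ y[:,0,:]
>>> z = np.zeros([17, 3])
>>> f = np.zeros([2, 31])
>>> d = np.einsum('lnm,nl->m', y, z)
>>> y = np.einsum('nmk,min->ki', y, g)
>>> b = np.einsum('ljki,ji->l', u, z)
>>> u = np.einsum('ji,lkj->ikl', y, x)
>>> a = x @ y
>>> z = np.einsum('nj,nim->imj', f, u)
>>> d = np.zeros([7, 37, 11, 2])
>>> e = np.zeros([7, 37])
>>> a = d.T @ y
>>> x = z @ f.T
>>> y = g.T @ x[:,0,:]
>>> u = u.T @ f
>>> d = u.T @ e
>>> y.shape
(3, 2, 2)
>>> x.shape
(17, 7, 2)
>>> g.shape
(17, 2, 3)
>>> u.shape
(7, 17, 31)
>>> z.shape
(17, 7, 31)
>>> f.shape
(2, 31)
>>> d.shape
(31, 17, 37)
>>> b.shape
(23,)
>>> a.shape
(2, 11, 37, 2)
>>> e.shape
(7, 37)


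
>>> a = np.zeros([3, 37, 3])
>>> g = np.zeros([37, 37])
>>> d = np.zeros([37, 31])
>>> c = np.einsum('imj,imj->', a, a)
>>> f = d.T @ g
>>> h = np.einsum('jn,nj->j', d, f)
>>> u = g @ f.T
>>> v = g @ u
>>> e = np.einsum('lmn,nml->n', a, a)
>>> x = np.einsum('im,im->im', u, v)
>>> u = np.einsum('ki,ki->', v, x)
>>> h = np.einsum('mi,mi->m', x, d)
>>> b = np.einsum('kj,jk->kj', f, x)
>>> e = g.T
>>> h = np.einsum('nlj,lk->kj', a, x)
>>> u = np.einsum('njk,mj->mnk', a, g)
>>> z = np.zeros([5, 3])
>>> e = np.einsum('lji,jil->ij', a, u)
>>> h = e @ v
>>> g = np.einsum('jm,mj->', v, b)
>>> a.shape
(3, 37, 3)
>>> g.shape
()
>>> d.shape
(37, 31)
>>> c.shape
()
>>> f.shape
(31, 37)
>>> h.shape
(3, 31)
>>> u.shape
(37, 3, 3)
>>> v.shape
(37, 31)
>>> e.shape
(3, 37)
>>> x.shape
(37, 31)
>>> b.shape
(31, 37)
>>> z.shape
(5, 3)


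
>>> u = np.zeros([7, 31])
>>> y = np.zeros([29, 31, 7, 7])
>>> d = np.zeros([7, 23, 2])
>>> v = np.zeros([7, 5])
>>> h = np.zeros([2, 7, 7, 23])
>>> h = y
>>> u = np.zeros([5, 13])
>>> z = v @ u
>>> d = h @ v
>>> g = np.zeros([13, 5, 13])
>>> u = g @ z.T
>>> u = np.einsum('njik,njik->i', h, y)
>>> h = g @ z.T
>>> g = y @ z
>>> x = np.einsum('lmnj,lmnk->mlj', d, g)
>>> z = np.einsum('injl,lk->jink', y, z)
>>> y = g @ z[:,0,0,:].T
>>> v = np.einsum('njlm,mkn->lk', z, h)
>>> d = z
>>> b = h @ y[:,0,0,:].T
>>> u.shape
(7,)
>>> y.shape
(29, 31, 7, 7)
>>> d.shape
(7, 29, 31, 13)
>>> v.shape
(31, 5)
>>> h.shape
(13, 5, 7)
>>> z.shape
(7, 29, 31, 13)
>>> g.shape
(29, 31, 7, 13)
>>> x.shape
(31, 29, 5)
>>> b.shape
(13, 5, 29)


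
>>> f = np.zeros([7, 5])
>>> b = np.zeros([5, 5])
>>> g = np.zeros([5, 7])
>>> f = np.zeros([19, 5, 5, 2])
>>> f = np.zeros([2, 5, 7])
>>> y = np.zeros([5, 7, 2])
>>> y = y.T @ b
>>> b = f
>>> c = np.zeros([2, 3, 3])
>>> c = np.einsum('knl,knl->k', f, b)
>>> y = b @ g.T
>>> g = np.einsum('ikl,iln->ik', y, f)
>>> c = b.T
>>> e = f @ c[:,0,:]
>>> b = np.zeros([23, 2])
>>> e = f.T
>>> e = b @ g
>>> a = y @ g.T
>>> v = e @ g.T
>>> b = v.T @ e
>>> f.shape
(2, 5, 7)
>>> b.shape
(2, 5)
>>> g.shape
(2, 5)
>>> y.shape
(2, 5, 5)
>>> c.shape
(7, 5, 2)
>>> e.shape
(23, 5)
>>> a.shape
(2, 5, 2)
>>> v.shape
(23, 2)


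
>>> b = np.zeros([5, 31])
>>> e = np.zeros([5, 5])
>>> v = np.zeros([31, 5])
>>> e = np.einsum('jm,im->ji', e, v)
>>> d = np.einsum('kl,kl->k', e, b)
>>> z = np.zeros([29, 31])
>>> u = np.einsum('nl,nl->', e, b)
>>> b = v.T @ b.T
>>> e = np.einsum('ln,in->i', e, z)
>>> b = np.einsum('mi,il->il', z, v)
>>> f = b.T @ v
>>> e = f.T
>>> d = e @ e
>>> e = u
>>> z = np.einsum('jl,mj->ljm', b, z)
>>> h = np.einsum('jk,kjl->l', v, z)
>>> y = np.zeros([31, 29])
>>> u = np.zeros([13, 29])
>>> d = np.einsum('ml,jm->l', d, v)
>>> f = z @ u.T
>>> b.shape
(31, 5)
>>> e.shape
()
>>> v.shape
(31, 5)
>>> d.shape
(5,)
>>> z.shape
(5, 31, 29)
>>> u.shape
(13, 29)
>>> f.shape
(5, 31, 13)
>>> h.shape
(29,)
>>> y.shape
(31, 29)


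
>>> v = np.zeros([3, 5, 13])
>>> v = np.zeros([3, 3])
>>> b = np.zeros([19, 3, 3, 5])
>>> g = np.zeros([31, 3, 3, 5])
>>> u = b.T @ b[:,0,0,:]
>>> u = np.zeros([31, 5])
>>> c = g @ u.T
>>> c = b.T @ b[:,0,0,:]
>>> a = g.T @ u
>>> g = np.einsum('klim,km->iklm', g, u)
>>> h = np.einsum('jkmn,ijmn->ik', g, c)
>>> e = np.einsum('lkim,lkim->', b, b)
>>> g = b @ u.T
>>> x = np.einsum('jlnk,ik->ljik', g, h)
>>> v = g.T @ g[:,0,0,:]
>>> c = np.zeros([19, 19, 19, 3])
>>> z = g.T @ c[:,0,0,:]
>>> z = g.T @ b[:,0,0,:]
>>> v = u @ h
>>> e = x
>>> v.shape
(31, 31)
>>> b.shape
(19, 3, 3, 5)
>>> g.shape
(19, 3, 3, 31)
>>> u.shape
(31, 5)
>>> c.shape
(19, 19, 19, 3)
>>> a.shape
(5, 3, 3, 5)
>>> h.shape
(5, 31)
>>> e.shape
(3, 19, 5, 31)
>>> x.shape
(3, 19, 5, 31)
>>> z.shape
(31, 3, 3, 5)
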